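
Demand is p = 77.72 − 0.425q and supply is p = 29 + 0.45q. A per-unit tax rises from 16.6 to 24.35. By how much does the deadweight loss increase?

181.35

Competitive equilibrium: 77.72 − 0.425q = 29 + 0.45q → q* = 55.68, p* = 54.056.
For a per-unit tax t: Δq = t/0.875, so DWL = ½·t·(t/0.875) = t²/1.75.
At t = 16.6: DWL = 157.463. At t = 24.35: DWL = 338.813.
Increase = 338.813 − 157.463 = 181.35.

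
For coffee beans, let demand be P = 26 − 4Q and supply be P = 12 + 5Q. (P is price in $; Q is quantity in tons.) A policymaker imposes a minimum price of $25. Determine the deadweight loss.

Competitive equilibrium: 26 − 4Q = 12 + 5Q → Q* = 1.5556, P* = 19.7778.
At the floor P = 25, quantity demanded = (26 − 25)/4 = 0.25.
Sellers' marginal cost at Q' = 0.25: 12 + 5·0.25 = 13.25.
ΔQ = 1.5556 − 0.25 = 1.3056; wedge = 25 − 13.25 = 11.75.
Deadweight loss = ½ × 1.3056 × 11.75 = $7.67.

$7.67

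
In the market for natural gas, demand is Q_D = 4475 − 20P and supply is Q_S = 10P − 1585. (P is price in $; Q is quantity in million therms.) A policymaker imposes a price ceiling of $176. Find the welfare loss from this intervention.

$5070 million

In inverse form: demand P = 223.75 − 0.05Q, supply P = 158.5 + 0.1Q.
Competitive equilibrium: 223.75 − 0.05Q = 158.5 + 0.1Q → Q* = 435, P* = 202.
At the ceiling P = 176, quantity supplied = (176 − 158.5)/0.1 = 175.
Willingness to pay at Q' = 175: 223.75 − 0.05·175 = 215.
ΔQ = 435 − 175 = 260; wedge = 215 − 176 = 39.
The triangle = ½ × 260 × 39 = $5070 million.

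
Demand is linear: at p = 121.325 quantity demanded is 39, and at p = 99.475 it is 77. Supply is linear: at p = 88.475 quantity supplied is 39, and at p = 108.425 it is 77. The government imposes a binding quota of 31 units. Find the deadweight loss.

788.51

Demand slope = (99.475 − 121.325)/(77 − 39) = −0.575, so p = 143.75 − 0.575q.
Supply slope = (108.425 − 88.475)/(77 − 39) = 0.525, so p = 68 + 0.525q.
Competitive equilibrium: 143.75 − 0.575q = 68 + 0.525q → q* = 68.8636, p* = 104.1534.
At q = 31: demand price = 143.75 − 0.575·31 = 125.925; supply price = 68 + 0.525·31 = 84.275.
Δq = 68.8636 − 31 = 37.8636; wedge = 125.925 − 84.275 = 41.65.
Deadweight loss = ½ × 37.8636 × 41.65 = 788.51.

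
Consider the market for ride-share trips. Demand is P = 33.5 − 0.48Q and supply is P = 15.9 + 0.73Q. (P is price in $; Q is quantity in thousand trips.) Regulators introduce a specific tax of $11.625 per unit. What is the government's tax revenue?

$57.40 thousand

Competitive equilibrium: 33.5 − 0.48Q = 15.9 + 0.73Q → Q* = 14.5455, P* = 26.5182.
With the tax, the buyer price exceeds the seller price by 11.625: (33.5 − 0.48Q) − (15.9 + 0.73Q) = 11.625 → Q' = 4.938.
Tax revenue = 11.625 × 4.938 = $57.40 thousand.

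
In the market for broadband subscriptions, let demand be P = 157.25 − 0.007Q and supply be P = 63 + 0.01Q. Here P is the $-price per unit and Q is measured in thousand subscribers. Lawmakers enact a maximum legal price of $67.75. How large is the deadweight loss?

$218415.61 thousand

Competitive equilibrium: 157.25 − 0.007Q = 63 + 0.01Q → Q* = 5544.11765, P* = 118.44118.
At the ceiling P = 67.75, quantity supplied = (67.75 − 63)/0.01 = 475.
Willingness to pay at Q' = 475: 157.25 − 0.007·475 = 153.925.
ΔQ = 5544.11765 − 475 = 5069.11765; wedge = 153.925 − 67.75 = 86.175.
The triangle = ½ × 5069.11765 × 86.175 = $218415.61 thousand.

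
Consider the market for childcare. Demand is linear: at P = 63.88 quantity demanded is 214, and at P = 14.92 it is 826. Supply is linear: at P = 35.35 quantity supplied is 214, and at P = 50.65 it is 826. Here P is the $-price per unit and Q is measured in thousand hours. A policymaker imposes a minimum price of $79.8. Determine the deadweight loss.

$11632.53 thousand

Demand slope = (14.92 − 63.88)/(826 − 214) = −0.08, so P = 81 − 0.08Q.
Supply slope = (50.65 − 35.35)/(826 − 214) = 0.025, so P = 30 + 0.025Q.
Competitive equilibrium: 81 − 0.08Q = 30 + 0.025Q → Q* = 485.7143, P* = 42.1429.
At the floor P = 79.8, quantity demanded = (81 − 79.8)/0.08 = 15.
Sellers' marginal cost at Q' = 15: 30 + 0.025·15 = 30.375.
ΔQ = 485.7143 − 15 = 470.7143; wedge = 79.8 − 30.375 = 49.425.
Welfare loss = ½ × 470.7143 × 49.425 = $11632.53 thousand.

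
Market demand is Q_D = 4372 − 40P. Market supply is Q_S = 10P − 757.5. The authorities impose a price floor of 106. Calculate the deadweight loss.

1162.81

In inverse form: demand P = 109.3 − 0.025Q, supply P = 75.75 + 0.1Q.
Competitive equilibrium: 109.3 − 0.025Q = 75.75 + 0.1Q → Q* = 268.4, P* = 102.59.
At the floor P = 106, quantity demanded = (109.3 − 106)/0.025 = 132.
Sellers' marginal cost at Q' = 132: 75.75 + 0.1·132 = 88.95.
ΔQ = 268.4 − 132 = 136.4; wedge = 106 − 88.95 = 17.05.
DWL = ½ × 136.4 × 17.05 = 1162.81.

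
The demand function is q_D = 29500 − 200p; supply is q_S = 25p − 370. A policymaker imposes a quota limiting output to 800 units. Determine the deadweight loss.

In inverse form: demand p = 147.5 − 0.005q, supply p = 14.8 + 0.04q.
Competitive equilibrium: 147.5 − 0.005q = 14.8 + 0.04q → q* = 2948.8889, p* = 132.7556.
At q = 800: demand price = 147.5 − 0.005·800 = 143.5; supply price = 14.8 + 0.04·800 = 46.8.
Δq = 2948.8889 − 800 = 2148.8889; wedge = 143.5 − 46.8 = 96.7.
The triangle = ½ × 2148.8889 × 96.7 = 103898.78.

103898.78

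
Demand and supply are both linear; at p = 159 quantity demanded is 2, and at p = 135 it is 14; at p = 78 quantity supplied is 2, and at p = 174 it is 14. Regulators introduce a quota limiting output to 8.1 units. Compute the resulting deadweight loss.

Demand slope = (135 − 159)/(14 − 2) = −2, so p = 163 − 2q.
Supply slope = (174 − 78)/(14 − 2) = 8, so p = 62 + 8q.
Competitive equilibrium: 163 − 2q = 62 + 8q → q* = 10.1, p* = 142.8.
At q = 8.1: demand price = 163 − 2·8.1 = 146.8; supply price = 62 + 8·8.1 = 126.8.
Δq = 10.1 − 8.1 = 2; wedge = 146.8 − 126.8 = 20.
Deadweight loss = ½ × 2 × 20 = 20.

20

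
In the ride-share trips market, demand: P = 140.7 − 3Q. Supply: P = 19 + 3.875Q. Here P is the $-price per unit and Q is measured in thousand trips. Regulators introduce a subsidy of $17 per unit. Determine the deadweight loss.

Competitive equilibrium: 140.7 − 3Q = 19 + 3.875Q → Q* = 17.7018, P* = 87.5945.
The subsidy lowers effective supply by 17: P = 2 + 3.875Q.
New quantity: 140.7 − 3Q = 2 + 3.875Q → Q' = 20.1745.
Overproduction ΔQ = 20.1745 − 17.7018 = 2.4727; wedge = subsidy = 17.
Deadweight loss = ½ × 2.4727 × 17 = $21.02 thousand.

$21.02 thousand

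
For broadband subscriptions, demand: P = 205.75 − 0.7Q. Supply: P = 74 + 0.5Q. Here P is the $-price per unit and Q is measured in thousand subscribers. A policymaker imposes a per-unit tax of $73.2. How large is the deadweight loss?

$2232.60 thousand

Competitive equilibrium: 205.75 − 0.7Q = 74 + 0.5Q → Q* = 109.7917, P* = 128.8958.
With the tax, the buyer price exceeds the seller price by 73.2: (205.75 − 0.7Q) − (74 + 0.5Q) = 73.2 → Q' = 48.7917.
ΔQ = 109.7917 − 48.7917 = 61; the wedge equals the tax, 73.2.
Deadweight loss = ½ × 61 × 73.2 = $2232.60 thousand.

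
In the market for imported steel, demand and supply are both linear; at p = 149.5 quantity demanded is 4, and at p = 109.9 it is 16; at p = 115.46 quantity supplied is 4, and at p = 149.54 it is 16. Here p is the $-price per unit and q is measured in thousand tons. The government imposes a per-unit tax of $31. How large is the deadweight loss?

$78.26 thousand

Demand slope = (109.9 − 149.5)/(16 − 4) = −3.3, so p = 162.7 − 3.3q.
Supply slope = (149.54 − 115.46)/(16 − 4) = 2.84, so p = 104.1 + 2.84q.
Competitive equilibrium: 162.7 − 3.3q = 104.1 + 2.84q → q* = 9.544, p* = 131.2049.
With the tax, the buyer price exceeds the seller price by 31: (162.7 − 3.3q) − (104.1 + 2.84q) = 31 → q' = 4.4951.
Δq = 9.544 − 4.4951 = 5.0489; the wedge equals the tax, 31.
DWL = ½ × 5.0489 × 31 = $78.26 thousand.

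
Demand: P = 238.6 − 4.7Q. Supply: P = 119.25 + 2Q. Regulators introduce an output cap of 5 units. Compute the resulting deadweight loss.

Competitive equilibrium: 238.6 − 4.7Q = 119.25 + 2Q → Q* = 17.8134, P* = 154.8769.
At Q = 5: demand price = 238.6 − 4.7·5 = 215.1; supply price = 119.25 + 2·5 = 129.25.
ΔQ = 17.8134 − 5 = 12.8134; wedge = 215.1 − 129.25 = 85.85.
DWL = ½ × 12.8134 × 85.85 = 550.02.

550.02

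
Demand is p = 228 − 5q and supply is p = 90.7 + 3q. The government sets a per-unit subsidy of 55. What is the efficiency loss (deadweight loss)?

Competitive equilibrium: 228 − 5q = 90.7 + 3q → q* = 17.1625, p* = 142.1875.
The subsidy lowers effective supply by 55: p = 35.7 + 3q.
New quantity: 228 − 5q = 35.7 + 3q → q' = 24.0375.
Overproduction Δq = 24.0375 − 17.1625 = 6.875; wedge = subsidy = 55.
The triangle = ½ × 6.875 × 55 = 189.06.

189.06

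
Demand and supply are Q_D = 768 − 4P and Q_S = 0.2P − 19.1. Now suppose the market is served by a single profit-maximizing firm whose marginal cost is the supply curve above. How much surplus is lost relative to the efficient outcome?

1.83

In inverse form: demand P = 192 − 0.25Q, supply P = 95.5 + 5Q.
Competitive equilibrium: 192 − 0.25Q = 95.5 + 5Q → Q* = 18.381, P* = 187.4048.
Marginal revenue: MR = 192 − 0.5Q. Set MR = MC: 192 − 0.5Q = 95.5 + 5Q → Q_m = 17.5455.
Price P_m = 192 − 0.25·17.5455 = 187.6136; MC(Q_m) = 95.5 + 5·17.5455 = 183.2275.
Competitive Q* = 18.381, so ΔQ = 0.8355; wedge = 187.6136 − 183.2275 = 4.3861.
Deadweight loss = ½ × 0.8355 × 4.3861 = 1.83.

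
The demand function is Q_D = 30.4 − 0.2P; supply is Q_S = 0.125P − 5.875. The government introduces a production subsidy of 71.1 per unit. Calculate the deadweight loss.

194.43

In inverse form: demand P = 152 − 5Q, supply P = 47 + 8Q.
Competitive equilibrium: 152 − 5Q = 47 + 8Q → Q* = 8.0769, P* = 111.6154.
The subsidy lowers effective supply by 71.1: P = 8Q − 24.1.
New quantity: 152 − 5Q = 8Q − 24.1 → Q' = 13.5462.
Overproduction ΔQ = 13.5462 − 8.0769 = 5.4693; wedge = subsidy = 71.1.
DWL = ½ × 5.4693 × 71.1 = 194.43.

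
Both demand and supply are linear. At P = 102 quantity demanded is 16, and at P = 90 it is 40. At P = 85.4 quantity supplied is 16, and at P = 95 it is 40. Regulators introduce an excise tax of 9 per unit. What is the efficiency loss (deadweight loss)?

Demand slope = (90 − 102)/(40 − 16) = −0.5, so P = 110 − 0.5Q.
Supply slope = (95 − 85.4)/(40 − 16) = 0.4, so P = 79 + 0.4Q.
Competitive equilibrium: 110 − 0.5Q = 79 + 0.4Q → Q* = 34.4444, P* = 92.7778.
With the tax, the buyer price exceeds the seller price by 9: (110 − 0.5Q) − (79 + 0.4Q) = 9 → Q' = 24.4444.
ΔQ = 34.4444 − 24.4444 = 10; the wedge equals the tax, 9.
Deadweight loss = ½ × 10 × 9 = 45.

45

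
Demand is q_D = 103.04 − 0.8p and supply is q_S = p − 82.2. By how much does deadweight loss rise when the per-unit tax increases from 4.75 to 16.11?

52.66

In inverse form: demand p = 128.8 − 1.25q, supply p = 82.2 + q.
Competitive equilibrium: 128.8 − 1.25q = 82.2 + q → q* = 20.7111, p* = 102.9111.
For a per-unit tax t: Δq = t/2.25, so DWL = ½·t·(t/2.25) = t²/4.5.
At t = 4.75: DWL = 5.014. At t = 16.11: DWL = 57.674.
Increase = 57.674 − 5.014 = 52.66.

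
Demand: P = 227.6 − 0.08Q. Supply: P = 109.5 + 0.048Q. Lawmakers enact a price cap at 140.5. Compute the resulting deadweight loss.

4904.38

Competitive equilibrium: 227.6 − 0.08Q = 109.5 + 0.048Q → Q* = 922.6563, P* = 153.7875.
At the ceiling P = 140.5, quantity supplied = (140.5 − 109.5)/0.048 = 645.8333.
Willingness to pay at Q' = 645.8333: 227.6 − 0.08·645.8333 = 175.9333.
ΔQ = 922.6563 − 645.8333 = 276.823; wedge = 175.9333 − 140.5 = 35.4333.
The triangle = ½ × 276.823 × 35.4333 = 4904.38.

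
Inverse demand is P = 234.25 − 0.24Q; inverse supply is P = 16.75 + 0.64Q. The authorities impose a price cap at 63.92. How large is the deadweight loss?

13238.27

Competitive equilibrium: 234.25 − 0.24Q = 16.75 + 0.64Q → Q* = 247.1591, P* = 174.9318.
At the ceiling P = 63.92, quantity supplied = (63.92 − 16.75)/0.64 = 73.7031.
Willingness to pay at Q' = 73.7031: 234.25 − 0.24·73.7031 = 216.5613.
ΔQ = 247.1591 − 73.7031 = 173.456; wedge = 216.5613 − 63.92 = 152.6413.
The triangle = ½ × 173.456 × 152.6413 = 13238.27.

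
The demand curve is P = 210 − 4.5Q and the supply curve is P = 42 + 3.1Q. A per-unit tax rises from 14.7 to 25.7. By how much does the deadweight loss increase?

29.24

Competitive equilibrium: 210 − 4.5Q = 42 + 3.1Q → Q* = 22.1053, P* = 110.5263.
For a per-unit tax t: ΔQ = t/7.6, so DWL = ½·t·(t/7.6) = t²/15.2.
At t = 14.7: DWL = 14.216. At t = 25.7: DWL = 43.453.
Increase = 43.453 − 14.216 = 29.24.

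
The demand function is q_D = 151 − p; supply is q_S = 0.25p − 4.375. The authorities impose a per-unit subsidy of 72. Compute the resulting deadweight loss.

In inverse form: demand p = 151 − q, supply p = 17.5 + 4q.
Competitive equilibrium: 151 − q = 17.5 + 4q → q* = 26.7, p* = 124.3.
The subsidy lowers effective supply by 72: p = 4q − 54.5.
New quantity: 151 − q = 4q − 54.5 → q' = 41.1.
Overproduction Δq = 41.1 − 26.7 = 14.4; wedge = subsidy = 72.
Deadweight loss = ½ × 14.4 × 72 = 518.40.

518.40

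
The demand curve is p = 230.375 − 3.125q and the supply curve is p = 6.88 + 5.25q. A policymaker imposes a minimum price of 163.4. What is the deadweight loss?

115.59

Competitive equilibrium: 230.375 − 3.125q = 6.88 + 5.25q → q* = 26.686, p* = 146.9813.
At the floor p = 163.4, quantity demanded = (230.375 − 163.4)/3.125 = 21.432.
Sellers' marginal cost at q' = 21.432: 6.88 + 5.25·21.432 = 119.398.
Δq = 26.686 − 21.432 = 5.254; wedge = 163.4 − 119.398 = 44.002.
The triangle = ½ × 5.254 × 44.002 = 115.59.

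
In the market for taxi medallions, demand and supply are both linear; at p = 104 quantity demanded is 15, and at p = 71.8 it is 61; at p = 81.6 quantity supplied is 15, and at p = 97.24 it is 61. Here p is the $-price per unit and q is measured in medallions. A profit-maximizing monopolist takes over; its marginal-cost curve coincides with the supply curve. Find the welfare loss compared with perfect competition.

$112.36

Demand slope = (71.8 − 104)/(61 − 15) = −0.7, so p = 114.5 − 0.7q.
Supply slope = (97.24 − 81.6)/(61 − 15) = 0.34, so p = 76.5 + 0.34q.
Competitive equilibrium: 114.5 − 0.7q = 76.5 + 0.34q → q* = 36.5385, p* = 88.9231.
Marginal revenue: MR = 114.5 − 1.4q. Set MR = MC: 114.5 − 1.4q = 76.5 + 0.34q → q_m = 21.8391.
Price p_m = 114.5 − 0.7·21.8391 = 99.2126; MC(q_m) = 76.5 + 0.34·21.8391 = 83.9253.
Competitive q* = 36.5385, so Δq = 14.6994; wedge = 99.2126 − 83.9253 = 15.2873.
Welfare loss = ½ × 14.6994 × 15.2873 = $112.36.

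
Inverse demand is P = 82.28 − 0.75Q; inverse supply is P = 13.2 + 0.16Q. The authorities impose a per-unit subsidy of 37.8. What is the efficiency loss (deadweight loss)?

Competitive equilibrium: 82.28 − 0.75Q = 13.2 + 0.16Q → Q* = 75.9121, P* = 25.3459.
The subsidy lowers effective supply by 37.8: P = 0.16Q − 24.6.
New quantity: 82.28 − 0.75Q = 0.16Q − 24.6 → Q' = 117.4505.
Overproduction ΔQ = 117.4505 − 75.9121 = 41.5384; wedge = subsidy = 37.8.
Deadweight loss = ½ × 41.5384 × 37.8 = 785.08.

785.08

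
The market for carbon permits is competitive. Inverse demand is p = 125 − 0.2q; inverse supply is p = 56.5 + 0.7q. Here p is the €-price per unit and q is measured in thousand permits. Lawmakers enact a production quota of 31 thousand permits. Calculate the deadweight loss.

Competitive equilibrium: 125 − 0.2q = 56.5 + 0.7q → q* = 76.1111, p* = 109.7778.
At q = 31: demand price = 125 − 0.2·31 = 118.8; supply price = 56.5 + 0.7·31 = 78.2.
Δq = 76.1111 − 31 = 45.1111; wedge = 118.8 − 78.2 = 40.6.
DWL = ½ × 45.1111 × 40.6 = €915.76 thousand.

€915.76 thousand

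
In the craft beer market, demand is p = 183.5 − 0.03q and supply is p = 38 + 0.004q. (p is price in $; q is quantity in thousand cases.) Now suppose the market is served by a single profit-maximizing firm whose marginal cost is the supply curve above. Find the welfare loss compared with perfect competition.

$68406.86 thousand

Competitive equilibrium: 183.5 − 0.03q = 38 + 0.004q → q* = 4279.41176, p* = 55.11765.
Marginal revenue: MR = 183.5 − 0.06q. Set MR = MC: 183.5 − 0.06q = 38 + 0.004q → q_m = 2273.4375.
Price p_m = 183.5 − 0.03·2273.4375 = 115.29688; MC(q_m) = 38 + 0.004·2273.4375 = 47.09375.
Competitive q* = 4279.41176, so Δq = 2005.97426; wedge = 115.29688 − 47.09375 = 68.20313.
Welfare loss = ½ × 2005.97426 × 68.20313 = $68406.86 thousand.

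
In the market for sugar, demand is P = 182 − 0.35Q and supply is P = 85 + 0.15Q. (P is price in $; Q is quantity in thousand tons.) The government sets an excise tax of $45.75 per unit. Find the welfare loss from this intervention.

$2093.06 thousand

Competitive equilibrium: 182 − 0.35Q = 85 + 0.15Q → Q* = 194, P* = 114.1.
With the tax, the buyer price exceeds the seller price by 45.75: (182 − 0.35Q) − (85 + 0.15Q) = 45.75 → Q' = 102.5.
ΔQ = 194 − 102.5 = 91.5; the wedge equals the tax, 45.75.
DWL = ½ × 91.5 × 45.75 = $2093.06 thousand.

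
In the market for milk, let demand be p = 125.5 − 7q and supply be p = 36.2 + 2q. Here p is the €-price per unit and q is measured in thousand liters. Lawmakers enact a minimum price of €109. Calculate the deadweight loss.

€257.54 thousand

Competitive equilibrium: 125.5 − 7q = 36.2 + 2q → q* = 9.9222, p* = 56.0444.
At the floor p = 109, quantity demanded = (125.5 − 109)/7 = 2.3571.
Sellers' marginal cost at q' = 2.3571: 36.2 + 2·2.3571 = 40.9142.
Δq = 9.9222 − 2.3571 = 7.5651; wedge = 109 − 40.9142 = 68.0858.
The triangle = ½ × 7.5651 × 68.0858 = €257.54 thousand.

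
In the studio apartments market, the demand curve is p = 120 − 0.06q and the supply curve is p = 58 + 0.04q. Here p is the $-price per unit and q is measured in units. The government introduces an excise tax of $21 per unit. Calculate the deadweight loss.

Competitive equilibrium: 120 − 0.06q = 58 + 0.04q → q* = 620, p* = 82.8.
With the tax, the buyer price exceeds the seller price by 21: (120 − 0.06q) − (58 + 0.04q) = 21 → q' = 410.
Δq = 620 − 410 = 210; the wedge equals the tax, 21.
The triangle = ½ × 210 × 21 = $2205.

$2205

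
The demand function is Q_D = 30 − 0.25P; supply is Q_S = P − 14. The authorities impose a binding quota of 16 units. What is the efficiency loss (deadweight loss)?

67.60

In inverse form: demand P = 120 − 4Q, supply P = 14 + Q.
Competitive equilibrium: 120 − 4Q = 14 + Q → Q* = 21.2, P* = 35.2.
At Q = 16: demand price = 120 − 4·16 = 56; supply price = 14 + 1·16 = 30.
ΔQ = 21.2 − 16 = 5.2; wedge = 56 − 30 = 26.
Deadweight loss = ½ × 5.2 × 26 = 67.60.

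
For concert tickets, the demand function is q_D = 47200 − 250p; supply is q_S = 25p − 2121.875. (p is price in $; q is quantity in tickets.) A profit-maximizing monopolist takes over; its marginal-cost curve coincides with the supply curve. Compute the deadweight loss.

$852.30

In inverse form: demand p = 188.8 − 0.004q, supply p = 84.875 + 0.04q.
Competitive equilibrium: 188.8 − 0.004q = 84.875 + 0.04q → q* = 2361.9318, p* = 179.3523.
Marginal revenue: MR = 188.8 − 0.008q. Set MR = MC: 188.8 − 0.008q = 84.875 + 0.04q → q_m = 2165.1042.
Price p_m = 188.8 − 0.004·2165.1042 = 180.1396; MC(q_m) = 84.875 + 0.04·2165.1042 = 171.4792.
Competitive q* = 2361.9318, so Δq = 196.8276; wedge = 180.1396 − 171.4792 = 8.6604.
Deadweight loss = ½ × 196.8276 × 8.6604 = $852.30.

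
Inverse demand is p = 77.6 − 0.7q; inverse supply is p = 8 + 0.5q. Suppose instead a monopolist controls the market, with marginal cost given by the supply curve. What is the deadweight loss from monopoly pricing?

273.97

Competitive equilibrium: 77.6 − 0.7q = 8 + 0.5q → q* = 58, p* = 37.
Marginal revenue: MR = 77.6 − 1.4q. Set MR = MC: 77.6 − 1.4q = 8 + 0.5q → q_m = 36.6316.
Price p_m = 77.6 − 0.7·36.6316 = 51.9579; MC(q_m) = 8 + 0.5·36.6316 = 26.3158.
Competitive q* = 58, so Δq = 21.3684; wedge = 51.9579 − 26.3158 = 25.6421.
The triangle = ½ × 21.3684 × 25.6421 = 273.97.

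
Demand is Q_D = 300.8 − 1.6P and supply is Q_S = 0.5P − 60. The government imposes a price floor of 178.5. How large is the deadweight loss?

150.40

In inverse form: demand P = 188 − 0.625Q, supply P = 120 + 2Q.
Competitive equilibrium: 188 − 0.625Q = 120 + 2Q → Q* = 25.9048, P* = 171.8095.
At the floor P = 178.5, quantity demanded = (188 − 178.5)/0.625 = 15.2.
Sellers' marginal cost at Q' = 15.2: 120 + 2·15.2 = 150.4.
ΔQ = 25.9048 − 15.2 = 10.7048; wedge = 178.5 − 150.4 = 28.1.
The triangle = ½ × 10.7048 × 28.1 = 150.40.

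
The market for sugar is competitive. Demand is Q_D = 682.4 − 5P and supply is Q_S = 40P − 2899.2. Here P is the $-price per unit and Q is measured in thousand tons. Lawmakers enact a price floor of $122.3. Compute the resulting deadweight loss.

In inverse form: demand P = 136.48 − 0.2Q, supply P = 72.48 + 0.025Q.
Competitive equilibrium: 136.48 − 0.2Q = 72.48 + 0.025Q → Q* = 284.4444, P* = 79.5911.
At the floor P = 122.3, quantity demanded = (136.48 − 122.3)/0.2 = 70.9.
Sellers' marginal cost at Q' = 70.9: 72.48 + 0.025·70.9 = 74.2525.
ΔQ = 284.4444 − 70.9 = 213.5444; wedge = 122.3 − 74.2525 = 48.0475.
The triangle = ½ × 213.5444 × 48.0475 = $5130.14 thousand.

$5130.14 thousand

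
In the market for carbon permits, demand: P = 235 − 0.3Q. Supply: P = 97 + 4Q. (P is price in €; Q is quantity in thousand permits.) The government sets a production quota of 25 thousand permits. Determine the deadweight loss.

€108.17 thousand

Competitive equilibrium: 235 − 0.3Q = 97 + 4Q → Q* = 32.093, P* = 225.3721.
At Q = 25: demand price = 235 − 0.3·25 = 227.5; supply price = 97 + 4·25 = 197.
ΔQ = 32.093 − 25 = 7.093; wedge = 227.5 − 197 = 30.5.
Deadweight loss = ½ × 7.093 × 30.5 = €108.17 thousand.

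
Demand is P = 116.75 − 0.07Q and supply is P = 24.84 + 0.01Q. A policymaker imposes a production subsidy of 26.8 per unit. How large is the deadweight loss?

Competitive equilibrium: 116.75 − 0.07Q = 24.84 + 0.01Q → Q* = 1148.875, P* = 36.3288.
The subsidy lowers effective supply by 26.8: P = 0.01Q − 1.96.
New quantity: 116.75 − 0.07Q = 0.01Q − 1.96 → Q' = 1483.875.
Overproduction ΔQ = 1483.875 − 1148.875 = 335; wedge = subsidy = 26.8.
DWL = ½ × 335 × 26.8 = 4489.

4489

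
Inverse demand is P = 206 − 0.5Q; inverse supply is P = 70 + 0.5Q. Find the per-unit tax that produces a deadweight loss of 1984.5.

Competitive equilibrium: 206 − 0.5Q = 70 + 0.5Q → Q* = 136, P* = 138.
A tax t gives ΔQ = t/1 and wedge t, so DWL = t²/2.
t²/2 = 1984.5 → t² = 3969 → t = 63.

63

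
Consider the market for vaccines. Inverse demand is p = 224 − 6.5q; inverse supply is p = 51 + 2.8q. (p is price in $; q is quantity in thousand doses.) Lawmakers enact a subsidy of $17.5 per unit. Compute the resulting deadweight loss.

Competitive equilibrium: 224 − 6.5q = 51 + 2.8q → q* = 18.60215, p* = 103.08602.
The subsidy lowers effective supply by 17.5: p = 33.5 + 2.8q.
New quantity: 224 − 6.5q = 33.5 + 2.8q → q' = 20.48387.
Overproduction Δq = 20.48387 − 18.60215 = 1.88172; wedge = subsidy = 17.5.
Welfare loss = ½ × 1.88172 × 17.5 = $16.47 thousand.

$16.47 thousand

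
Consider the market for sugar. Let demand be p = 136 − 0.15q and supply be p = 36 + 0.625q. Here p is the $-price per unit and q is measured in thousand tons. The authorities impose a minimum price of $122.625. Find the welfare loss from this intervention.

$615.84 thousand

Competitive equilibrium: 136 − 0.15q = 36 + 0.625q → q* = 129.0323, p* = 116.6452.
At the floor p = 122.625, quantity demanded = (136 − 122.625)/0.15 = 89.1667.
Sellers' marginal cost at q' = 89.1667: 36 + 0.625·89.1667 = 91.7292.
Δq = 129.0323 − 89.1667 = 39.8656; wedge = 122.625 − 91.7292 = 30.8958.
DWL = ½ × 39.8656 × 30.8958 = $615.84 thousand.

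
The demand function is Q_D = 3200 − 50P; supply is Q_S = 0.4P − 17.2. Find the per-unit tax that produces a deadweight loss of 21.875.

In inverse form: demand P = 64 − 0.02Q, supply P = 43 + 2.5Q.
Competitive equilibrium: 64 − 0.02Q = 43 + 2.5Q → Q* = 8.3333, P* = 63.8333.
A tax t gives ΔQ = t/2.52 and wedge t, so DWL = t²/5.04.
t²/5.04 = 21.875 → t² = 110.25 → t = 10.5.

10.5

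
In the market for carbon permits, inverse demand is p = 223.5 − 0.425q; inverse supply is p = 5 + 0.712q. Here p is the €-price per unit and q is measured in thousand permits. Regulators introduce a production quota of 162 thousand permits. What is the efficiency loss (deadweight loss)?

Competitive equilibrium: 223.5 − 0.425q = 5 + 0.712q → q* = 192.1724, p* = 141.8267.
At q = 162: demand price = 223.5 − 0.425·162 = 154.65; supply price = 5 + 0.712·162 = 120.344.
Δq = 192.1724 − 162 = 30.1724; wedge = 154.65 − 120.344 = 34.306.
Deadweight loss = ½ × 30.1724 × 34.306 = €517.55 thousand.

€517.55 thousand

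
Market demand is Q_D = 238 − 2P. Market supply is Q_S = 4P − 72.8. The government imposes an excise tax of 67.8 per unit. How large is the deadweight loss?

In inverse form: demand P = 119 − 0.5Q, supply P = 18.2 + 0.25Q.
Competitive equilibrium: 119 − 0.5Q = 18.2 + 0.25Q → Q* = 134.4, P* = 51.8.
With the tax, the buyer price exceeds the seller price by 67.8: (119 − 0.5Q) − (18.2 + 0.25Q) = 67.8 → Q' = 44.
ΔQ = 134.4 − 44 = 90.4; the wedge equals the tax, 67.8.
Welfare loss = ½ × 90.4 × 67.8 = 3064.56.

3064.56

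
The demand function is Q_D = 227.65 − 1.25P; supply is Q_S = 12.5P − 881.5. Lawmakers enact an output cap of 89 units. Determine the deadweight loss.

629.29

In inverse form: demand P = 182.12 − 0.8Q, supply P = 70.52 + 0.08Q.
Competitive equilibrium: 182.12 − 0.8Q = 70.52 + 0.08Q → Q* = 126.8182, P* = 80.6655.
At Q = 89: demand price = 182.12 − 0.8·89 = 110.92; supply price = 70.52 + 0.08·89 = 77.64.
ΔQ = 126.8182 − 89 = 37.8182; wedge = 110.92 − 77.64 = 33.28.
Deadweight loss = ½ × 37.8182 × 33.28 = 629.29.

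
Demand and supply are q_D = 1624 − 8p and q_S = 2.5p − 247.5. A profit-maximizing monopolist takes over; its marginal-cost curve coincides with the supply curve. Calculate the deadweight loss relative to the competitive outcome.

380.95

In inverse form: demand p = 203 − 0.125q, supply p = 99 + 0.4q.
Competitive equilibrium: 203 − 0.125q = 99 + 0.4q → q* = 198.0952, p* = 178.2381.
Marginal revenue: MR = 203 − 0.25q. Set MR = MC: 203 − 0.25q = 99 + 0.4q → q_m = 160.
Price p_m = 203 − 0.125·160 = 183; MC(q_m) = 99 + 0.4·160 = 163.
Competitive q* = 198.0952, so Δq = 38.0952; wedge = 183 − 163 = 20.
Deadweight loss = ½ × 38.0952 × 20 = 380.95.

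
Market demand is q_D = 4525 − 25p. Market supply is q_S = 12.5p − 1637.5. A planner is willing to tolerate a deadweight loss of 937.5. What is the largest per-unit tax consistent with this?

In inverse form: demand p = 181 − 0.04q, supply p = 131 + 0.08q.
Competitive equilibrium: 181 − 0.04q = 131 + 0.08q → q* = 416.6667, p* = 164.3333.
A tax t gives Δq = t/0.12 and wedge t, so DWL = t²/0.24.
t²/0.24 = 937.5 → t² = 225 → t = 15.

15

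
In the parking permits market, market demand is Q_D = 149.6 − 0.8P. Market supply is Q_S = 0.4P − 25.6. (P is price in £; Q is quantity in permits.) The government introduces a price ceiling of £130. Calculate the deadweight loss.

£76.80

In inverse form: demand P = 187 − 1.25Q, supply P = 64 + 2.5Q.
Competitive equilibrium: 187 − 1.25Q = 64 + 2.5Q → Q* = 32.8, P* = 146.
At the ceiling P = 130, quantity supplied = (130 − 64)/2.5 = 26.4.
Willingness to pay at Q' = 26.4: 187 − 1.25·26.4 = 154.
ΔQ = 32.8 − 26.4 = 6.4; wedge = 154 − 130 = 24.
DWL = ½ × 6.4 × 24 = £76.80.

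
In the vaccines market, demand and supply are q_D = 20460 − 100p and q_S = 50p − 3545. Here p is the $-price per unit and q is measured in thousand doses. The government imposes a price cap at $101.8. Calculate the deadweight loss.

In inverse form: demand p = 204.6 − 0.01q, supply p = 70.9 + 0.02q.
Competitive equilibrium: 204.6 − 0.01q = 70.9 + 0.02q → q* = 4456.6667, p* = 160.0333.
At the ceiling p = 101.8, quantity supplied = (101.8 − 70.9)/0.02 = 1545.
Willingness to pay at q' = 1545: 204.6 − 0.01·1545 = 189.15.
Δq = 4456.6667 − 1545 = 2911.6667; wedge = 189.15 − 101.8 = 87.35.
Welfare loss = ½ × 2911.6667 × 87.35 = $127167.04 thousand.

$127167.04 thousand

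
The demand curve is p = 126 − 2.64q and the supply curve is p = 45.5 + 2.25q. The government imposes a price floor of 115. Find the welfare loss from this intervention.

369.63

Competitive equilibrium: 126 − 2.64q = 45.5 + 2.25q → q* = 16.4622, p* = 82.5399.
At the floor p = 115, quantity demanded = (126 − 115)/2.64 = 4.1667.
Sellers' marginal cost at q' = 4.1667: 45.5 + 2.25·4.1667 = 54.8751.
Δq = 16.4622 − 4.1667 = 12.2955; wedge = 115 − 54.8751 = 60.1249.
Deadweight loss = ½ × 12.2955 × 60.1249 = 369.63.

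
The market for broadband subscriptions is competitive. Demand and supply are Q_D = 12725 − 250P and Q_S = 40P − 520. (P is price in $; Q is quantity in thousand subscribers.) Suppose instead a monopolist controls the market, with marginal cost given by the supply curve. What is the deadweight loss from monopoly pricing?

$363.87 thousand

In inverse form: demand P = 50.9 − 0.004Q, supply P = 13 + 0.025Q.
Competitive equilibrium: 50.9 − 0.004Q = 13 + 0.025Q → Q* = 1306.8966, P* = 45.6724.
Marginal revenue: MR = 50.9 − 0.008Q. Set MR = MC: 50.9 − 0.008Q = 13 + 0.025Q → Q_m = 1148.4848.
Price P_m = 50.9 − 0.004·1148.4848 = 46.3061; MC(Q_m) = 13 + 0.025·1148.4848 = 41.7121.
Competitive Q* = 1306.8966, so ΔQ = 158.4118; wedge = 46.3061 − 41.7121 = 4.594.
The triangle = ½ × 158.4118 × 4.594 = $363.87 thousand.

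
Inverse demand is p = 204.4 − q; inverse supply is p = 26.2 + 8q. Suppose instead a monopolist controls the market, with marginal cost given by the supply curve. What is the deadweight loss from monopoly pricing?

Competitive equilibrium: 204.4 − q = 26.2 + 8q → q* = 19.8, p* = 184.6.
Marginal revenue: MR = 204.4 − 2q. Set MR = MC: 204.4 − 2q = 26.2 + 8q → q_m = 17.82.
Price p_m = 204.4 − 1·17.82 = 186.58; MC(q_m) = 26.2 + 8·17.82 = 168.76.
Competitive q* = 19.8, so Δq = 1.98; wedge = 186.58 − 168.76 = 17.82.
Welfare loss = ½ × 1.98 × 17.82 = 17.64.

17.64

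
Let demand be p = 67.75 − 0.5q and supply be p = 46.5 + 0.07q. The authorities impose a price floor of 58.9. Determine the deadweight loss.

Competitive equilibrium: 67.75 − 0.5q = 46.5 + 0.07q → q* = 37.2807, p* = 49.1096.
At the floor p = 58.9, quantity demanded = (67.75 − 58.9)/0.5 = 17.7.
Sellers' marginal cost at q' = 17.7: 46.5 + 0.07·17.7 = 47.739.
Δq = 37.2807 − 17.7 = 19.5807; wedge = 58.9 − 47.739 = 11.161.
The triangle = ½ × 19.5807 × 11.161 = 109.27.

109.27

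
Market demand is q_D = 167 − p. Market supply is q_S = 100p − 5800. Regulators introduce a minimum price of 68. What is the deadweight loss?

In inverse form: demand p = 167 − q, supply p = 58 + 0.01q.
Competitive equilibrium: 167 − q = 58 + 0.01q → q* = 107.9208, p* = 59.0792.
At the floor p = 68, quantity demanded = (167 − 68)/1 = 99.
Sellers' marginal cost at q' = 99: 58 + 0.01·99 = 58.99.
Δq = 107.9208 − 99 = 8.9208; wedge = 68 − 58.99 = 9.01.
Deadweight loss = ½ × 8.9208 × 9.01 = 40.19.

40.19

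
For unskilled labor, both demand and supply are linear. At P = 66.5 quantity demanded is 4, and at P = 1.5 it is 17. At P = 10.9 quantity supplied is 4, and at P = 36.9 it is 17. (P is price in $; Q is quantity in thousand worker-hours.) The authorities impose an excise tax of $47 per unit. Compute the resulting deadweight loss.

$157.79 thousand

Demand slope = (1.5 − 66.5)/(17 − 4) = −5, so P = 86.5 − 5Q.
Supply slope = (36.9 − 10.9)/(17 − 4) = 2, so P = 2.9 + 2Q.
Competitive equilibrium: 86.5 − 5Q = 2.9 + 2Q → Q* = 11.9429, P* = 26.7857.
With the tax, the buyer price exceeds the seller price by 47: (86.5 − 5Q) − (2.9 + 2Q) = 47 → Q' = 5.2286.
ΔQ = 11.9429 − 5.2286 = 6.7143; the wedge equals the tax, 47.
Welfare loss = ½ × 6.7143 × 47 = $157.79 thousand.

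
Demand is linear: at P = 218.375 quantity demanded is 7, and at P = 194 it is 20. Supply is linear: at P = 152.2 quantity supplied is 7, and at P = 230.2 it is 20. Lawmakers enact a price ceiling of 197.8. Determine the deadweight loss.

Demand slope = (194 − 218.375)/(20 − 7) = −1.875, so P = 231.5 − 1.875Q.
Supply slope = (230.2 − 152.2)/(20 − 7) = 6, so P = 110.2 + 6Q.
Competitive equilibrium: 231.5 − 1.875Q = 110.2 + 6Q → Q* = 15.4032, P* = 202.619.
At the ceiling P = 197.8, quantity supplied = (197.8 − 110.2)/6 = 14.6.
Willingness to pay at Q' = 14.6: 231.5 − 1.875·14.6 = 204.125.
ΔQ = 15.4032 − 14.6 = 0.8032; wedge = 204.125 − 197.8 = 6.325.
Welfare loss = ½ × 0.8032 × 6.325 = 2.54.

2.54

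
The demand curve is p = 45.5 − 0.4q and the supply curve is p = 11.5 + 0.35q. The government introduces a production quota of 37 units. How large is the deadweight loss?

26.04

Competitive equilibrium: 45.5 − 0.4q = 11.5 + 0.35q → q* = 45.3333, p* = 27.3667.
At q = 37: demand price = 45.5 − 0.4·37 = 30.7; supply price = 11.5 + 0.35·37 = 24.45.
Δq = 45.3333 − 37 = 8.3333; wedge = 30.7 − 24.45 = 6.25.
DWL = ½ × 8.3333 × 6.25 = 26.04.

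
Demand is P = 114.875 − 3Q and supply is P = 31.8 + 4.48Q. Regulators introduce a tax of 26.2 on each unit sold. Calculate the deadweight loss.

45.89

Competitive equilibrium: 114.875 − 3Q = 31.8 + 4.48Q → Q* = 11.1063, P* = 81.5561.
With the tax, the buyer price exceeds the seller price by 26.2: (114.875 − 3Q) − (31.8 + 4.48Q) = 26.2 → Q' = 7.6036.
ΔQ = 11.1063 − 7.6036 = 3.5027; the wedge equals the tax, 26.2.
Welfare loss = ½ × 3.5027 × 26.2 = 45.89.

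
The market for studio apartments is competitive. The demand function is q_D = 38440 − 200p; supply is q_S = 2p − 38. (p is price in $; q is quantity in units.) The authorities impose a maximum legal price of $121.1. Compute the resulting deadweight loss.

$4862.44

In inverse form: demand p = 192.2 − 0.005q, supply p = 19 + 0.5q.
Competitive equilibrium: 192.2 − 0.005q = 19 + 0.5q → q* = 342.9703, p* = 190.4851.
At the ceiling p = 121.1, quantity supplied = (121.1 − 19)/0.5 = 204.2.
Willingness to pay at q' = 204.2: 192.2 − 0.005·204.2 = 191.179.
Δq = 342.9703 − 204.2 = 138.7703; wedge = 191.179 − 121.1 = 70.079.
Welfare loss = ½ × 138.7703 × 70.079 = $4862.44.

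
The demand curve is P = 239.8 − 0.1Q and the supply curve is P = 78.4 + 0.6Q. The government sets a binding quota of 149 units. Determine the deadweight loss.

2328.86

Competitive equilibrium: 239.8 − 0.1Q = 78.4 + 0.6Q → Q* = 230.5714, P* = 216.7429.
At Q = 149: demand price = 239.8 − 0.1·149 = 224.9; supply price = 78.4 + 0.6·149 = 167.8.
ΔQ = 230.5714 − 149 = 81.5714; wedge = 224.9 − 167.8 = 57.1.
The triangle = ½ × 81.5714 × 57.1 = 2328.86.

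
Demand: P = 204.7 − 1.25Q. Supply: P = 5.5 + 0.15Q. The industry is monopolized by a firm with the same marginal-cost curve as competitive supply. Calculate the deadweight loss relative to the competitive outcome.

Competitive equilibrium: 204.7 − 1.25Q = 5.5 + 0.15Q → Q* = 142.2857, P* = 26.8429.
Marginal revenue: MR = 204.7 − 2.5Q. Set MR = MC: 204.7 − 2.5Q = 5.5 + 0.15Q → Q_m = 75.1698.
Price P_m = 204.7 − 1.25·75.1698 = 110.7378; MC(Q_m) = 5.5 + 0.15·75.1698 = 16.7755.
Competitive Q* = 142.2857, so ΔQ = 67.1159; wedge = 110.7378 − 16.7755 = 93.9623.
The triangle = ½ × 67.1159 × 93.9623 = 3153.18.

3153.18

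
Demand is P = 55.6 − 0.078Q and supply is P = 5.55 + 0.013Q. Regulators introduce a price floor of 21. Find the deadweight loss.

515.20

Competitive equilibrium: 55.6 − 0.078Q = 5.55 + 0.013Q → Q* = 550, P* = 12.7.
At the floor P = 21, quantity demanded = (55.6 − 21)/0.078 = 443.5897.
Sellers' marginal cost at Q' = 443.5897: 5.55 + 0.013·443.5897 = 11.3167.
ΔQ = 550 − 443.5897 = 106.4103; wedge = 21 − 11.3167 = 9.6833.
Welfare loss = ½ × 106.4103 × 9.6833 = 515.20.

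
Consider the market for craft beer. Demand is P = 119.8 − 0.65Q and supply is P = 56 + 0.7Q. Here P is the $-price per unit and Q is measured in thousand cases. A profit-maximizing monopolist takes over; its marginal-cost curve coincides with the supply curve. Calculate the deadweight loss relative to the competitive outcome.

$159.24 thousand

Competitive equilibrium: 119.8 − 0.65Q = 56 + 0.7Q → Q* = 47.2593, P* = 89.0815.
Marginal revenue: MR = 119.8 − 1.3Q. Set MR = MC: 119.8 − 1.3Q = 56 + 0.7Q → Q_m = 31.9.
Price P_m = 119.8 − 0.65·31.9 = 99.065; MC(Q_m) = 56 + 0.7·31.9 = 78.33.
Competitive Q* = 47.2593, so ΔQ = 15.3593; wedge = 99.065 − 78.33 = 20.735.
DWL = ½ × 15.3593 × 20.735 = $159.24 thousand.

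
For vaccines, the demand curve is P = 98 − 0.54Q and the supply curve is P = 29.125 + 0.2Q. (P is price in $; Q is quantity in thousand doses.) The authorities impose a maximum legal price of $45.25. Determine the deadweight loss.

$57.34 thousand

Competitive equilibrium: 98 − 0.54Q = 29.125 + 0.2Q → Q* = 93.0743, P* = 47.7399.
At the ceiling P = 45.25, quantity supplied = (45.25 − 29.125)/0.2 = 80.625.
Willingness to pay at Q' = 80.625: 98 − 0.54·80.625 = 54.4625.
ΔQ = 93.0743 − 80.625 = 12.4493; wedge = 54.4625 − 45.25 = 9.2125.
Deadweight loss = ½ × 12.4493 × 9.2125 = $57.34 thousand.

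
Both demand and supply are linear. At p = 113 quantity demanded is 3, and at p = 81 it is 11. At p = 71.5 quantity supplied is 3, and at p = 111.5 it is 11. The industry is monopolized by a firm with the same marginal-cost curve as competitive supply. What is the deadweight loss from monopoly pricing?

24.68

Demand slope = (81 − 113)/(11 − 3) = −4, so p = 125 − 4q.
Supply slope = (111.5 − 71.5)/(11 − 3) = 5, so p = 56.5 + 5q.
Competitive equilibrium: 125 − 4q = 56.5 + 5q → q* = 7.6111, p* = 94.5556.
Marginal revenue: MR = 125 − 8q. Set MR = MC: 125 − 8q = 56.5 + 5q → q_m = 5.2692.
Price p_m = 125 − 4·5.2692 = 103.9232; MC(q_m) = 56.5 + 5·5.2692 = 82.846.
Competitive q* = 7.6111, so Δq = 2.3419; wedge = 103.9232 − 82.846 = 21.0772.
DWL = ½ × 2.3419 × 21.0772 = 24.68.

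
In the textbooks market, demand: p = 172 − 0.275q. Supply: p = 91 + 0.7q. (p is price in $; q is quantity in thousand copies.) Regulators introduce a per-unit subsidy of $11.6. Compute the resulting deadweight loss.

$69.01 thousand

Competitive equilibrium: 172 − 0.275q = 91 + 0.7q → q* = 83.0769, p* = 149.1538.
The subsidy lowers effective supply by 11.6: p = 79.4 + 0.7q.
New quantity: 172 − 0.275q = 79.4 + 0.7q → q' = 94.9744.
Overproduction Δq = 94.9744 − 83.0769 = 11.8975; wedge = subsidy = 11.6.
Welfare loss = ½ × 11.8975 × 11.6 = $69.01 thousand.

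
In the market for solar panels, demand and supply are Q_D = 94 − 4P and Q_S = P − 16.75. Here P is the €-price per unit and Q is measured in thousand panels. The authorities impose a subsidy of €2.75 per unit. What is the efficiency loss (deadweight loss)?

In inverse form: demand P = 23.5 − 0.25Q, supply P = 16.75 + Q.
Competitive equilibrium: 23.5 − 0.25Q = 16.75 + Q → Q* = 5.4, P* = 22.15.
The subsidy lowers effective supply by 2.75: P = 14 + Q.
New quantity: 23.5 − 0.25Q = 14 + Q → Q' = 7.6.
Overproduction ΔQ = 7.6 − 5.4 = 2.2; wedge = subsidy = 2.75.
Welfare loss = ½ × 2.2 × 2.75 = €3.025 thousand.

€3.025 thousand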